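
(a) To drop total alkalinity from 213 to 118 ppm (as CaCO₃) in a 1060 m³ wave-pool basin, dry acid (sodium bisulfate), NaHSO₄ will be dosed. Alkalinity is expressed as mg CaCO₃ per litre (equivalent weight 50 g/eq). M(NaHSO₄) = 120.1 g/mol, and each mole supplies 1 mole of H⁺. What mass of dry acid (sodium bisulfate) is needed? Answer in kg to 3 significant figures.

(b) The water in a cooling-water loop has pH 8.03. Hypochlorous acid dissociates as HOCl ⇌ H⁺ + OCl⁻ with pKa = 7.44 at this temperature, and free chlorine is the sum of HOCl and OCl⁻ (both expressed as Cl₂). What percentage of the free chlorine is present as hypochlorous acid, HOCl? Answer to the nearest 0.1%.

(a) 242 kg; (b) 20.4%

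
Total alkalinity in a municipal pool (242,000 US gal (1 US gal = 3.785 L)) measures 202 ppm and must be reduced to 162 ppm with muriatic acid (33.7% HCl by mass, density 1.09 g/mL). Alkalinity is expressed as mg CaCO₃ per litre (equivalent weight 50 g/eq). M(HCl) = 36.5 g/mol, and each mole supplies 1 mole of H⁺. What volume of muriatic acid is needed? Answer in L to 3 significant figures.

Volume: 242,000 US gal × 3.785 L/gal = 915,970 L.
Alkalinity to neutralize: (202 − 162) = 40 mg/L as CaCO₃ × 915,970 L = 36,640 g as CaCO₃.
Equivalents of H⁺ required: 36,640 ÷ 50 g/eq = 732.8 eq = 732.8 mol HCl.
Mass of HCl: 732.8 × 36.5 = 26,750 g.
Mass of 33.7% solution: 26,750 / 0.337 = 79,370 g.
Volume: 79,370 g ÷ 1.09 g/mL = 72,810 mL.

72.8 L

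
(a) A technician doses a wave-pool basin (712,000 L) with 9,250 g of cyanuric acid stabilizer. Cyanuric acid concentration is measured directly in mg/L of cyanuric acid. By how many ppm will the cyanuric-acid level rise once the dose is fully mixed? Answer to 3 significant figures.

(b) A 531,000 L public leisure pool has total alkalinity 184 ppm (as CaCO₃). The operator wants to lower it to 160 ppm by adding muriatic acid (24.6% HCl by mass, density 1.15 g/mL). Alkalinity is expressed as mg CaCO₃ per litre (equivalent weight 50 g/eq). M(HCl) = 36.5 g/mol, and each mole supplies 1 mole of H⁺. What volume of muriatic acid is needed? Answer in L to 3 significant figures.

(a) 13.0 ppm; (b) 32.9 L

(a) Rise: 9,250 g / 712,000 L × 1000 = 12.99 mg/L.

(b) Alkalinity to neutralize: (184 − 160) = 24 mg/L as CaCO₃ × 531,000 L = 12,740 g as CaCO₃.
(b) Equivalents of H⁺ required: 12,740 ÷ 50 g/eq = 254.9 eq = 254.9 mol HCl.
(b) Mass of HCl: 254.9 × 36.5 = 9303 g.
(b) Mass of 24.6% solution: 9303 / 0.246 = 37,820 g.
(b) Volume: 37,820 g ÷ 1.15 g/mL = 32,880 mL.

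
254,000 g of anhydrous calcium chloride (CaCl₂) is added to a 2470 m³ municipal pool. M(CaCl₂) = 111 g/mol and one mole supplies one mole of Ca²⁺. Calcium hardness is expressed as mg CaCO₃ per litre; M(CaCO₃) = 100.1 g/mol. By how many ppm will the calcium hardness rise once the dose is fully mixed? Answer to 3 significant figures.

92.7 ppm

Volume: 2470 m³ = 2,470,000 L.
Moles of Ca²⁺: 254,000 g ÷ 111 g/mol = 2288 mol.
As CaCO₃: 2288 mol × 100.1 g/mol = 229,100 g.
Rise: 229,100 g / 2,470,000 L × 1000 = 92.74 mg/L.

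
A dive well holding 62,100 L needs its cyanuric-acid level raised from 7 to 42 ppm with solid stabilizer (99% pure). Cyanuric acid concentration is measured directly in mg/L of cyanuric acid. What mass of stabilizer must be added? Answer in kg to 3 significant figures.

CYA to add: (42 − 7) = 35 mg/L × 62,100 L = 2174 g cyanuric acid.
At 99% purity: 2174 / 0.99 = 2195 g product.

2.20 kg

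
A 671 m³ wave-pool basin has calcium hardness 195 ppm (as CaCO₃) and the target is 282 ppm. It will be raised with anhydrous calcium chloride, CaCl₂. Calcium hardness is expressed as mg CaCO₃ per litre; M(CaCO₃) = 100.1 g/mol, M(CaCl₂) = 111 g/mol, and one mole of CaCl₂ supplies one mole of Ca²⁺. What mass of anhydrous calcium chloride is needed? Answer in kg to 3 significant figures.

Volume: 671 m³ = 671,000 L.
Hardness to add: (282 − 195) = 87 mg/L as CaCO₃ × 671,000 L = 58,380 g as CaCO₃.
Moles of Ca²⁺ (1 mol Ca²⁺ ≡ 1 mol CaCO₃): 58,380 / 100.1 g/mol = 583.2 mol.
Mass of CaCl₂: 583.2 × 111 = 64,730 g.

64.7 kg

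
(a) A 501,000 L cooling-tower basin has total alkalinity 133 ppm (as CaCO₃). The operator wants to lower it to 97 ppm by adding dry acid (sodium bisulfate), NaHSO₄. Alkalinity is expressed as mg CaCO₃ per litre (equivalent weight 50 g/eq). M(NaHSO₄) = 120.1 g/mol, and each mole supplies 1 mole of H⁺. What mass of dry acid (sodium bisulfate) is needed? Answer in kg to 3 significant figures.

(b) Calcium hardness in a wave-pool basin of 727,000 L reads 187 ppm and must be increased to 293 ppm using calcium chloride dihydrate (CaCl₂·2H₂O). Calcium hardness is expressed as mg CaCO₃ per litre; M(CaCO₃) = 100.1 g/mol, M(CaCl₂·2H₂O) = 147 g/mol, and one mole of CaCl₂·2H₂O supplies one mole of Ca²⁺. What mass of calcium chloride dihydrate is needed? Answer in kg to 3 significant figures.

(a) Alkalinity to neutralize: (133 − 97) = 36 mg/L as CaCO₃ × 501,000 L = 18,040 g as CaCO₃.
(a) Equivalents of H⁺ required: 18,040 ÷ 50 g/eq = 360.7 eq = 360.7 mol NaHSO₄.
(a) Mass of NaHSO₄: 360.7 × 120.1 = 43,320 g.

(b) Hardness to add: (293 − 187) = 106 mg/L as CaCO₃ × 727,000 L = 77,060 g as CaCO₃.
(b) Moles of Ca²⁺ (1 mol Ca²⁺ ≡ 1 mol CaCO₃): 77,060 / 100.1 g/mol = 769.9 mol.
(b) Mass of CaCl₂·2H₂O: 769.9 × 147 = 113,200 g.

(a) 43.3 kg; (b) 113 kg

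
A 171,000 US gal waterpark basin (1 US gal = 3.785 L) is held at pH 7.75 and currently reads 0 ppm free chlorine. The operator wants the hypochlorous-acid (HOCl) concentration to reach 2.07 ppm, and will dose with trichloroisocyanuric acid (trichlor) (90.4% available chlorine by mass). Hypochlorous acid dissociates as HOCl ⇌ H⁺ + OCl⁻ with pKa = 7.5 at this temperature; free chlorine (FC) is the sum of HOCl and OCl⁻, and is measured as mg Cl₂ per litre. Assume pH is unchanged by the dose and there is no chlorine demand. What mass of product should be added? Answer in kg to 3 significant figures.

Volume: 171,000 US gal × 3.785 L/gal = 647,235 L.
[OCl⁻]/[HOCl] = 10^(pH − pKa) = 10^(7.75 − 7.5) = 1.778; fraction as HOCl = 1/(1 + 1.778) = 0.3599.
Free chlorine required for 2.07 ppm HOCl: 2.07 / 0.3599 = 5.751 ppm.
FC to add: 5.751 − 0 = 5.751 mg/L as Cl₂.
Cl₂ equivalent: 5.751 mg/L × 647,235 L = 3722 g.
Product at 90.4% available Cl: 3722 / 0.904 = 4118 g.

4.12 kg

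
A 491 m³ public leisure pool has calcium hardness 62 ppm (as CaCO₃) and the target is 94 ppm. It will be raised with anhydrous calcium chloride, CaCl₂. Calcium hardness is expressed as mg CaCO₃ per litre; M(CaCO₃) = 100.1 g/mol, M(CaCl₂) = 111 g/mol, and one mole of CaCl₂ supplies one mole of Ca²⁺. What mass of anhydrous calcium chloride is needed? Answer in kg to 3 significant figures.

Volume: 491 m³ = 491,000 L.
Hardness to add: (94 − 62) = 32 mg/L as CaCO₃ × 491,000 L = 15,710 g as CaCO₃.
Moles of Ca²⁺ (1 mol Ca²⁺ ≡ 1 mol CaCO₃): 15,710 / 100.1 g/mol = 157 mol.
Mass of CaCl₂: 157 × 111 = 17,420 g.

17.4 kg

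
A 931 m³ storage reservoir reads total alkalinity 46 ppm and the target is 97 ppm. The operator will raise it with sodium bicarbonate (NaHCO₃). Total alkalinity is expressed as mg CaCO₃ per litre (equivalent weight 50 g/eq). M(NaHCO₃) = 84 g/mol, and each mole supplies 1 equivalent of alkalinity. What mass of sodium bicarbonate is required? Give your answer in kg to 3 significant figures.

Volume: 931 m³ = 931,000 L.
Alkalinity to add: (97 − 46) = 51 mg/L as CaCO₃ × 931,000 L = 47,480 g as CaCO₃.
Equivalents: 47,480 g ÷ 50 g/eq = 949.6 eq.
NaHCO₃ supplies 1 eq per mole → 949.6 mol.
Mass: 949.6 mol × 84 g/mol = 79,770 g.

79.8 kg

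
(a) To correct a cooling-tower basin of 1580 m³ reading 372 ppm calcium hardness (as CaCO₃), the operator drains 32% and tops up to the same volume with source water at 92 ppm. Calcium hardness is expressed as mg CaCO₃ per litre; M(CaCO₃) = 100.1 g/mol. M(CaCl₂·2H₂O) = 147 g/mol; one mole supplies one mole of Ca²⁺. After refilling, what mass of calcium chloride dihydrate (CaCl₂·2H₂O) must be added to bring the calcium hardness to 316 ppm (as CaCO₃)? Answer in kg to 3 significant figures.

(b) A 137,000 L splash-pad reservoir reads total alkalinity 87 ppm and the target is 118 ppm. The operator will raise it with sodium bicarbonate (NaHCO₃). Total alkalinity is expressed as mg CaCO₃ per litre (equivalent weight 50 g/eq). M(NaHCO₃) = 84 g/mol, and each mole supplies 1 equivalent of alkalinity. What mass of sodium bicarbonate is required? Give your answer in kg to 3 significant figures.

(a) 78.0 kg; (b) 7.13 kg

(a) Volume: 1580 m³ = 1,580,000 L.
(a) After draining 32% and refilling: 372 × 0.68 + 92 × 0.32 = 282.4 ppm.
(a) Deficit to target: 316 − 282.4 = 33.6 mg/L.
(a) As CaCO₃: 33.6 mg/L × 1,580,000 L = 53,090 g; ÷ 100.1 = 530.3 mol Ca²⁺.
(a) Mass: 530.3 × 147 = 77,960 g.

(b) Alkalinity to add: (118 − 87) = 31 mg/L as CaCO₃ × 137,000 L = 4247 g as CaCO₃.
(b) Equivalents: 4247 g ÷ 50 g/eq = 84.94 eq.
(b) NaHCO₃ supplies 1 eq per mole → 84.94 mol.
(b) Mass: 84.94 mol × 84 g/mol = 7135 g.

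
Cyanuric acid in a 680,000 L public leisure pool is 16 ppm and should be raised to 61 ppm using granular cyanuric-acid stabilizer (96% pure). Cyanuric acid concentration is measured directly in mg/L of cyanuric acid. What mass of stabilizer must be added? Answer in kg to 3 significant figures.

CYA to add: (61 − 16) = 45 mg/L × 680,000 L = 30,600 g cyanuric acid.
At 96% purity: 30,600 / 0.96 = 31,880 g product.

31.9 kg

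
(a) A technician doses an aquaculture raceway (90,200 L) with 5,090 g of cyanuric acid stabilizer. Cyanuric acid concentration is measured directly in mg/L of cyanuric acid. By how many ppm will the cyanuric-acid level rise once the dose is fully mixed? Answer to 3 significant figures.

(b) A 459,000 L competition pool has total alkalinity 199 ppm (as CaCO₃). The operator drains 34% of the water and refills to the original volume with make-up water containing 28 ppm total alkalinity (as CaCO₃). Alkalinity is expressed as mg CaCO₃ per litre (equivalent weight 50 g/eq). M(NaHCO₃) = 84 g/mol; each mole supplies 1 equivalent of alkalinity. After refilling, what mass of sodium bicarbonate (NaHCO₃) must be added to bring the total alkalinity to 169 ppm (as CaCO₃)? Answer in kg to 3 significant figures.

(a) 56.4 ppm; (b) 21.7 kg

(a) Rise: 5,090 g / 90,200 L × 1000 = 56.43 mg/L.

(b) After draining 34% and refilling: 199 × 0.66 + 28 × 0.34 = 140.86 ppm.
(b) Deficit to target: 169 − 140.86 = 28.14 mg/L.
(b) As CaCO₃: 28.14 mg/L × 459,000 L = 12,920 g; ÷ 50 g/eq ÷ 1 = 258.3 mol NaHCO₃.
(b) Mass: 258.3 × 84 = 21,700 g.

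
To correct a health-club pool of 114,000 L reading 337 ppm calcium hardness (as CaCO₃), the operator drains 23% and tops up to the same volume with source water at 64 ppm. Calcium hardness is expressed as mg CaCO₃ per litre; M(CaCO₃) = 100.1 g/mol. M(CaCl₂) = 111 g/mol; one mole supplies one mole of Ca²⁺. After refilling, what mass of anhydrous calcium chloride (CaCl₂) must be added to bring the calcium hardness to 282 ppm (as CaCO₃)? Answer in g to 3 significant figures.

After draining 23% and refilling: 337 × 0.77 + 64 × 0.23 = 274.21 ppm.
Deficit to target: 282 − 274.21 = 7.79 mg/L.
As CaCO₃: 7.79 mg/L × 114,000 L = 888.1 g; ÷ 100.1 = 8.872 mol Ca²⁺.
Mass: 8.872 × 111 = 984.8 g.

985 g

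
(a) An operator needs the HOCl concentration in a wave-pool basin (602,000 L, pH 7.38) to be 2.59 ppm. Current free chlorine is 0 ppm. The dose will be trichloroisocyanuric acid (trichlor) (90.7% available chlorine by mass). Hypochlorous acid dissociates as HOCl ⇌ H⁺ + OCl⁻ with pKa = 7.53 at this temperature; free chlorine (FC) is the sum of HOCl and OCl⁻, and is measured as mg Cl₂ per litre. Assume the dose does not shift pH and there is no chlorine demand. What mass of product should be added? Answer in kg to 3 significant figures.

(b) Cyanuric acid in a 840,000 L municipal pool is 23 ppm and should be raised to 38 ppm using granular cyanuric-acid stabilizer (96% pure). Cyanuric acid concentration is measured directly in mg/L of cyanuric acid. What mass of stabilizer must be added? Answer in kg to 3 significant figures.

(a) 2.94 kg; (b) 13.1 kg

(a) [OCl⁻]/[HOCl] = 10^(pH − pKa) = 10^(7.38 − 7.53) = 0.7079; fraction as HOCl = 1/(1 + 0.7079) = 0.5855.
(a) Free chlorine required for 2.59 ppm HOCl: 2.59 / 0.5855 = 4.424 ppm.
(a) FC to add: 4.424 − 0 = 4.424 mg/L as Cl₂.
(a) Cl₂ equivalent: 4.424 mg/L × 602,000 L = 2663 g.
(a) Product at 90.7% available Cl: 2663 / 0.907 = 2936 g.

(b) CYA to add: (38 − 23) = 15 mg/L × 840,000 L = 12,600 g cyanuric acid.
(b) At 96% purity: 12,600 / 0.96 = 13,120 g product.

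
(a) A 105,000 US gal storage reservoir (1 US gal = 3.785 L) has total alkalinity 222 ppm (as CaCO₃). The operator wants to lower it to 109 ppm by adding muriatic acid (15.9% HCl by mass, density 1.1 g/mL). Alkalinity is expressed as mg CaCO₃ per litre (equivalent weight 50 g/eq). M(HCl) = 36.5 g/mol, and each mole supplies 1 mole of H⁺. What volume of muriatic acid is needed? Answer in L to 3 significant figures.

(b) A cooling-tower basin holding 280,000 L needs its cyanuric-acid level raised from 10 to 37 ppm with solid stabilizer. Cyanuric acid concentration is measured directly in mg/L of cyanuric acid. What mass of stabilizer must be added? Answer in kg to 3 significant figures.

(a) 187 L; (b) 7.56 kg

(a) Volume: 105,000 US gal × 3.785 L/gal = 397,425 L.
(a) Alkalinity to neutralize: (222 − 109) = 113 mg/L as CaCO₃ × 397,425 L = 44,910 g as CaCO₃.
(a) Equivalents of H⁺ required: 44,910 ÷ 50 g/eq = 898.2 eq = 898.2 mol HCl.
(a) Mass of HCl: 898.2 × 36.5 = 32,780 g.
(a) Mass of 15.9% solution: 32,780 / 0.159 = 206,200 g.
(a) Volume: 206,200 g ÷ 1.1 g/mL = 187,400 mL.

(b) CYA to add: (37 − 10) = 27 mg/L × 280,000 L = 7560 g cyanuric acid.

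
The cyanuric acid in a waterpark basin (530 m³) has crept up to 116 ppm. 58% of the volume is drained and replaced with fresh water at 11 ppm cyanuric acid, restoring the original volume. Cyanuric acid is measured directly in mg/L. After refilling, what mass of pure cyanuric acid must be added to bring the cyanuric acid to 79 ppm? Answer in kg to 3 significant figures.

Volume: 530 m³ = 530,000 L.
After draining 58% and refilling: 116 × 0.42 + 11 × 0.58 = 55.1 ppm.
Deficit to target: 79 − 55.1 = 23.9 mg/L.
Mass: 23.9 mg/L × 530,000 L = 12,670 g cyanuric acid.

12.7 kg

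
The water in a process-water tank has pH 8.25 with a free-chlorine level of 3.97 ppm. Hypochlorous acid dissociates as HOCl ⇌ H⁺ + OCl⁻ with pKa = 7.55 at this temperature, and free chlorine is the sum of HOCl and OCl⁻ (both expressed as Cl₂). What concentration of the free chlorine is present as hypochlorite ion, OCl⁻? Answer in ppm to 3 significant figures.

[OCl⁻]/[HOCl] = 10^(pH − pKa) = 10^(8.25 − 7.55) = 10^0.70 = 5.012.
Fraction as HOCl = 1 / (1 + 5.012) = 0.1663.
OCl⁻ = (1 − 0.1663) × 3.97 ppm = 3.31 ppm.

3.31 ppm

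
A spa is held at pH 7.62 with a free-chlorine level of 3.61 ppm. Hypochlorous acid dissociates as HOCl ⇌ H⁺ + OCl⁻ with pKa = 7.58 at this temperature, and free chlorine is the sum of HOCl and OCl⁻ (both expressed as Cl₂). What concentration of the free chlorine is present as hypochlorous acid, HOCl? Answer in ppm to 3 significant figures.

1.72 ppm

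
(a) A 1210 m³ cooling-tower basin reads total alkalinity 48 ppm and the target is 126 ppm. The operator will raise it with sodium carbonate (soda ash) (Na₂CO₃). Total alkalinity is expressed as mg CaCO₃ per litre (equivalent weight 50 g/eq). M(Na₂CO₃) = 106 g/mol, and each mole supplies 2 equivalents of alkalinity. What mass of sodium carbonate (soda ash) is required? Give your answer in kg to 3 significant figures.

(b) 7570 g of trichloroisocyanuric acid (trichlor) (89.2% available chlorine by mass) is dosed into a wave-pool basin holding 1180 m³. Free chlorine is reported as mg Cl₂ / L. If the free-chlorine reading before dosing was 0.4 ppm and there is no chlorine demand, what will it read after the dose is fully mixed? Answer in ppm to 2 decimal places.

(a) Volume: 1210 m³ = 1,210,000 L.
(a) Alkalinity to add: (126 − 48) = 78 mg/L as CaCO₃ × 1,210,000 L = 94,380 g as CaCO₃.
(a) Equivalents: 94,380 g ÷ 50 g/eq = 1888 eq.
(a) Each mole of Na₂CO₃ supplies 2 eq, so 1888 / 2 = 943.8 mol.
(a) Mass: 943.8 mol × 106 g/mol = 100,000 g.

(b) Volume: 1180 m³ = 1,180,000 L.
(b) Available chlorine delivered: 7570 g × 0.892 = 6752 g as Cl₂.
(b) Concentration rise: 6752 g / 1,180,000 L = 5.722 mg/L = 5.72 ppm.
(b) Final FC: 0.4 + 5.72 = 6.12 ppm.

(a) 100 kg; (b) 6.12 ppm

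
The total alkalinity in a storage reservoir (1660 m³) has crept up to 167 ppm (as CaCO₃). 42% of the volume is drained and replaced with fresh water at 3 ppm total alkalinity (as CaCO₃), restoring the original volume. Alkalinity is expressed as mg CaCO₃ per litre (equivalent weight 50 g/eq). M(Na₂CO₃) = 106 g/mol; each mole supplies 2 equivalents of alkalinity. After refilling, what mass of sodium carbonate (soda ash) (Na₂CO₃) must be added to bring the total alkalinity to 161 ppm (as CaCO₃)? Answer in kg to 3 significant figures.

Volume: 1660 m³ = 1,660,000 L.
After draining 42% and refilling: 167 × 0.58 + 3 × 0.42 = 98.12 ppm.
Deficit to target: 161 − 98.12 = 62.88 mg/L.
As CaCO₃: 62.88 mg/L × 1,660,000 L = 104,400 g; ÷ 50 g/eq ÷ 2 = 1044 mol Na₂CO₃.
Mass: 1044 × 106 = 110,600 g.

111 kg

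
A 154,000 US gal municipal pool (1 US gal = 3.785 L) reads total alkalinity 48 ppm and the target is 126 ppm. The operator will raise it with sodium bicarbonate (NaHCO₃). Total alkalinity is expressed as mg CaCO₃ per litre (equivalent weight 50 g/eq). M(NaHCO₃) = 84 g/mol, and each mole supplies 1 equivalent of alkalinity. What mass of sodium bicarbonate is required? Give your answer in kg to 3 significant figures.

76.4 kg

Volume: 154,000 US gal × 3.785 L/gal = 582,890 L.
Alkalinity to add: (126 − 48) = 78 mg/L as CaCO₃ × 582,890 L = 45,470 g as CaCO₃.
Equivalents: 45,470 g ÷ 50 g/eq = 909.3 eq.
NaHCO₃ supplies 1 eq per mole → 909.3 mol.
Mass: 909.3 mol × 84 g/mol = 76,380 g.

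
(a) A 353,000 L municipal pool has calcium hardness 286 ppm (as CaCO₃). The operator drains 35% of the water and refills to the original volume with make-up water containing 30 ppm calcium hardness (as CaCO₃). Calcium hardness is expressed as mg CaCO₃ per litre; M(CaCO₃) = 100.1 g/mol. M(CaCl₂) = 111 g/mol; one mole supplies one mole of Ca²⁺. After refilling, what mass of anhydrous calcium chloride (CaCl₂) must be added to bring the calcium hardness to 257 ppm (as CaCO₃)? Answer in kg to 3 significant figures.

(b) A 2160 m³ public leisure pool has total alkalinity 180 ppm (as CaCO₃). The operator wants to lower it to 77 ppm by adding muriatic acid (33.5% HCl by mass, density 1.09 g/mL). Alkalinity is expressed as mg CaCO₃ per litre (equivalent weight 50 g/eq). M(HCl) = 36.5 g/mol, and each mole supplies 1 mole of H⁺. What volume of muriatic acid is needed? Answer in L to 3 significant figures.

(a) After draining 35% and refilling: 286 × 0.65 + 30 × 0.35 = 196.4 ppm.
(a) Deficit to target: 257 − 196.4 = 60.6 mg/L.
(a) As CaCO₃: 60.6 mg/L × 353,000 L = 21,390 g; ÷ 100.1 = 213.7 mol Ca²⁺.
(a) Mass: 213.7 × 111 = 23,720 g.

(b) Volume: 2160 m³ = 2,160,000 L.
(b) Alkalinity to neutralize: (180 − 77) = 103 mg/L as CaCO₃ × 2,160,000 L = 222,500 g as CaCO₃.
(b) Equivalents of H⁺ required: 222,500 ÷ 50 g/eq = 4450 eq = 4450 mol HCl.
(b) Mass of HCl: 4450 × 36.5 = 162,400 g.
(b) Mass of 33.5% solution: 162,400 / 0.335 = 484,800 g.
(b) Volume: 484,800 g ÷ 1.09 g/mL = 444,800 mL.

(a) 23.7 kg; (b) 445 L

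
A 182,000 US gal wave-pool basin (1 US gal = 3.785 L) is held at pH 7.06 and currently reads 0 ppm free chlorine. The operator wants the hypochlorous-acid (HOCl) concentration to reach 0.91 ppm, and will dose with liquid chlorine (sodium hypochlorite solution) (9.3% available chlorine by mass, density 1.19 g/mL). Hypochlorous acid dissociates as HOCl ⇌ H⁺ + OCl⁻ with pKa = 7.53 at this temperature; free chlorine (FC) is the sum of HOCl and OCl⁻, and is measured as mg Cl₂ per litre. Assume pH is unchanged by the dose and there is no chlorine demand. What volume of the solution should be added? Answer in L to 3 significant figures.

7.58 L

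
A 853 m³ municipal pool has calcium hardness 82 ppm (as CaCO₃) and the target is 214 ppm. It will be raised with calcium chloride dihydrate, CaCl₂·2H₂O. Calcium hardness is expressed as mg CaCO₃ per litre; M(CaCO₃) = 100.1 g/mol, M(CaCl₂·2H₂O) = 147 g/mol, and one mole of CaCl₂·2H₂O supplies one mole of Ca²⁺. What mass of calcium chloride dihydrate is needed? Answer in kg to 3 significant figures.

Volume: 853 m³ = 853,000 L.
Hardness to add: (214 − 82) = 132 mg/L as CaCO₃ × 853,000 L = 112,600 g as CaCO₃.
Moles of Ca²⁺ (1 mol Ca²⁺ ≡ 1 mol CaCO₃): 112,600 / 100.1 g/mol = 1125 mol.
Mass of CaCl₂·2H₂O: 1125 × 147 = 165,400 g.

165 kg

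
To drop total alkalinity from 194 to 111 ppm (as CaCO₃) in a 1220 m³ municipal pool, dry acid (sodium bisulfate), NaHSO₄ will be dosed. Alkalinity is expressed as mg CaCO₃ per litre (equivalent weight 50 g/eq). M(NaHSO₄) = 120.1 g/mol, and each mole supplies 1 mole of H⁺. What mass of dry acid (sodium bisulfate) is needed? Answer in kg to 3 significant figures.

Volume: 1220 m³ = 1,220,000 L.
Alkalinity to neutralize: (194 − 111) = 83 mg/L as CaCO₃ × 1,220,000 L = 101,300 g as CaCO₃.
Equivalents of H⁺ required: 101,300 ÷ 50 g/eq = 2025 eq = 2025 mol NaHSO₄.
Mass of NaHSO₄: 2025 × 120.1 = 243,200 g.

243 kg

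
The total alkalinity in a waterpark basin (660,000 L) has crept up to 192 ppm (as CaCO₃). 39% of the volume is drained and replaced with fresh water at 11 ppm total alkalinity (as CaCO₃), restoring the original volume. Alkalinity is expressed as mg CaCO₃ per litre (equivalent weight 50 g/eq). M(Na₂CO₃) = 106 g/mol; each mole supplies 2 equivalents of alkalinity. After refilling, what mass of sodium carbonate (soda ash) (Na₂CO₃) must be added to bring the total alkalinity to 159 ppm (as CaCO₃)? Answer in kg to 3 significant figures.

After draining 39% and refilling: 192 × 0.61 + 11 × 0.39 = 121.41 ppm.
Deficit to target: 159 − 121.41 = 37.59 mg/L.
As CaCO₃: 37.59 mg/L × 660,000 L = 24,810 g; ÷ 50 g/eq ÷ 2 = 248.1 mol Na₂CO₃.
Mass: 248.1 × 106 = 26,300 g.

26.3 kg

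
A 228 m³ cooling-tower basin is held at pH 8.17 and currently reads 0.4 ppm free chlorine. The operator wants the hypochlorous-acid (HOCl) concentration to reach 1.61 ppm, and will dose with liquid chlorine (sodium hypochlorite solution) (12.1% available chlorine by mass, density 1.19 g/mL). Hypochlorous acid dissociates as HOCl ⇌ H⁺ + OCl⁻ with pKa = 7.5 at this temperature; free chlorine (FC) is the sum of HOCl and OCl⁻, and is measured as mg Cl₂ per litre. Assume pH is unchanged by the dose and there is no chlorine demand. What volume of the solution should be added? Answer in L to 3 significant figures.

Volume: 228 m³ = 228,000 L.
[OCl⁻]/[HOCl] = 10^(pH − pKa) = 10^(8.17 − 7.5) = 4.677; fraction as HOCl = 1/(1 + 4.677) = 0.1761.
Free chlorine required for 1.61 ppm HOCl: 1.61 / 0.1761 = 9.141 ppm.
FC to add: 9.141 − 0.4 = 8.741 mg/L as Cl₂.
Cl₂ equivalent: 8.741 mg/L × 228,000 L = 1993 g.
Product at 12.1% available Cl: 1993 / 0.121 = 16,470 g.
Volume: 16,470 g ÷ 1.19 g/mL = 13,840 mL.

13.8 L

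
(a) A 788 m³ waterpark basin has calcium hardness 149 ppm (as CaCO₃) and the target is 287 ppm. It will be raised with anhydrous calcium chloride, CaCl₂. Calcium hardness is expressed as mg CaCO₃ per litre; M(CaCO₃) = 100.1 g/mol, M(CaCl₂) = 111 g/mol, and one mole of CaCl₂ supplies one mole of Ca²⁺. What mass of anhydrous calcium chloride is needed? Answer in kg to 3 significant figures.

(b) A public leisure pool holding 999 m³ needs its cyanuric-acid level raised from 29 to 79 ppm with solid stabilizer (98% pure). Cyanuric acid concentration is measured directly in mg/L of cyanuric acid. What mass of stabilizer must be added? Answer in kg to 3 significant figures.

(a) Volume: 788 m³ = 788,000 L.
(a) Hardness to add: (287 − 149) = 138 mg/L as CaCO₃ × 788,000 L = 108,700 g as CaCO₃.
(a) Moles of Ca²⁺ (1 mol Ca²⁺ ≡ 1 mol CaCO₃): 108,700 / 100.1 g/mol = 1086 mol.
(a) Mass of CaCl₂: 1086 × 111 = 120,600 g.

(b) Volume: 999 m³ = 999,000 L.
(b) CYA to add: (79 − 29) = 50 mg/L × 999,000 L = 49,950 g cyanuric acid.
(b) At 98% purity: 49,950 / 0.98 = 50,970 g product.

(a) 121 kg; (b) 51.0 kg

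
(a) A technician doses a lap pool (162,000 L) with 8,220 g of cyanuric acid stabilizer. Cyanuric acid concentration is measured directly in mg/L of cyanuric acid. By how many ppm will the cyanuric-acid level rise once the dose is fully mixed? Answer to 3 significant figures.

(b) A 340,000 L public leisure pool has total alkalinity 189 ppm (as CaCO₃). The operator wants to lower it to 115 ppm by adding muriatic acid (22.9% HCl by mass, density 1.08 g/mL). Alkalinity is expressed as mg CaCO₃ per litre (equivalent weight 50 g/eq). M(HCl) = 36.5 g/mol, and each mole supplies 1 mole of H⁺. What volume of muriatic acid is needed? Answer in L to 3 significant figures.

(a) Rise: 8,220 g / 162,000 L × 1000 = 50.74 mg/L.

(b) Alkalinity to neutralize: (189 − 115) = 74 mg/L as CaCO₃ × 340,000 L = 25,160 g as CaCO₃.
(b) Equivalents of H⁺ required: 25,160 ÷ 50 g/eq = 503.2 eq = 503.2 mol HCl.
(b) Mass of HCl: 503.2 × 36.5 = 18,370 g.
(b) Mass of 22.9% solution: 18,370 / 0.229 = 80,200 g.
(b) Volume: 80,200 g ÷ 1.08 g/mL = 74,260 mL.

(a) 50.7 ppm; (b) 74.3 L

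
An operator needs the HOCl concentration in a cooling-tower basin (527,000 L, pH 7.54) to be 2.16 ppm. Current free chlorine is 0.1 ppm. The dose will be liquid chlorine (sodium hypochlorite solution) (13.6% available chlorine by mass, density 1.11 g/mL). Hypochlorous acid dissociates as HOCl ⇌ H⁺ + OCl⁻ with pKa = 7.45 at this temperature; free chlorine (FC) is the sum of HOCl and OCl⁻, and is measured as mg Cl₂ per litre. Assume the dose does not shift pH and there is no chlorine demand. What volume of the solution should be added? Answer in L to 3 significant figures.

16.5 L

[OCl⁻]/[HOCl] = 10^(pH − pKa) = 10^(7.54 − 7.45) = 1.23; fraction as HOCl = 1/(1 + 1.23) = 0.4484.
Free chlorine required for 2.16 ppm HOCl: 2.16 / 0.4484 = 4.817 ppm.
FC to add: 4.817 − 0.1 = 4.717 mg/L as Cl₂.
Cl₂ equivalent: 4.717 mg/L × 527,000 L = 2486 g.
Product at 13.6% available Cl: 2486 / 0.136 = 18,280 g.
Volume: 18,280 g ÷ 1.11 g/mL = 16,470 mL.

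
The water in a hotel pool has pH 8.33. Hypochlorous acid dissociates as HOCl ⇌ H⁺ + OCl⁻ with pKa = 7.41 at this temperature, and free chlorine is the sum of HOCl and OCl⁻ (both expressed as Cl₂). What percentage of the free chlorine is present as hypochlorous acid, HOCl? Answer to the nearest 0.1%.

[OCl⁻]/[HOCl] = 10^(pH − pKa) = 10^(8.33 − 7.41) = 10^0.92 = 8.318.
Fraction as HOCl = 1 / (1 + 8.318) = 0.1073.

10.7%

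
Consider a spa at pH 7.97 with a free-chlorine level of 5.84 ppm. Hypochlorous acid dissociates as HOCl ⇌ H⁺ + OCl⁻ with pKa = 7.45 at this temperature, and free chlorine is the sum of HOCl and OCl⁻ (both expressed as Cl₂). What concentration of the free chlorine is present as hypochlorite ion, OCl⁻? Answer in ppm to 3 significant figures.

4.49 ppm

[OCl⁻]/[HOCl] = 10^(pH − pKa) = 10^(7.97 − 7.45) = 10^0.52 = 3.311.
Fraction as HOCl = 1 / (1 + 3.311) = 0.2319.
OCl⁻ = (1 − 0.2319) × 5.84 ppm = 4.485 ppm.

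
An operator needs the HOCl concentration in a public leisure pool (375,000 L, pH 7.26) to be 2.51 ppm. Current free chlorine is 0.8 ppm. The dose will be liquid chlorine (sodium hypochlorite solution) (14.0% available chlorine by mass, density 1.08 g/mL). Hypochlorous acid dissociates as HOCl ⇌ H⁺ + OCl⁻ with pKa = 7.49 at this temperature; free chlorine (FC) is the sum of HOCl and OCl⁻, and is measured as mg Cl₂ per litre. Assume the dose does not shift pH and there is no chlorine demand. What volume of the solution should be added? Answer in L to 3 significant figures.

7.91 L

[OCl⁻]/[HOCl] = 10^(pH − pKa) = 10^(7.26 − 7.49) = 0.5888; fraction as HOCl = 1/(1 + 0.5888) = 0.6294.
Free chlorine required for 2.51 ppm HOCl: 2.51 / 0.6294 = 3.988 ppm.
FC to add: 3.988 − 0.8 = 3.188 mg/L as Cl₂.
Cl₂ equivalent: 3.188 mg/L × 375,000 L = 1195 g.
Product at 14.0% available Cl: 1195 / 0.14 = 8539 g.
Volume: 8539 g ÷ 1.08 g/mL = 7907 mL.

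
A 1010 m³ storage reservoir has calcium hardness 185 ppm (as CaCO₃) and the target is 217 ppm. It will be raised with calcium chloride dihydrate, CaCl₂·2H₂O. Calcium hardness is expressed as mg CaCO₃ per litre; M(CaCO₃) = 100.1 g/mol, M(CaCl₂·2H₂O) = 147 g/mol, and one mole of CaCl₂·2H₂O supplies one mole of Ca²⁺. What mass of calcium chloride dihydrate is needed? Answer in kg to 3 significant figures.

Volume: 1010 m³ = 1,010,000 L.
Hardness to add: (217 − 185) = 32 mg/L as CaCO₃ × 1,010,000 L = 32,320 g as CaCO₃.
Moles of Ca²⁺ (1 mol Ca²⁺ ≡ 1 mol CaCO₃): 32,320 / 100.1 g/mol = 322.9 mol.
Mass of CaCl₂·2H₂O: 322.9 × 147 = 47,460 g.

47.5 kg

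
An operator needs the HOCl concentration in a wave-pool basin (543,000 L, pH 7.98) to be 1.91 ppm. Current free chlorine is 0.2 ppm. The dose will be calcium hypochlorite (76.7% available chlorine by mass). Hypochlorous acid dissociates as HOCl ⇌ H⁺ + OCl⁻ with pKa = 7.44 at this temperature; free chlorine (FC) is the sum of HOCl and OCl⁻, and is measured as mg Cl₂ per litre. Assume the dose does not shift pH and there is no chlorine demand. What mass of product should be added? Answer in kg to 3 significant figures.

5.90 kg

[OCl⁻]/[HOCl] = 10^(pH − pKa) = 10^(7.98 − 7.44) = 3.467; fraction as HOCl = 1/(1 + 3.467) = 0.2238.
Free chlorine required for 1.91 ppm HOCl: 1.91 / 0.2238 = 8.533 ppm.
FC to add: 8.533 − 0.2 = 8.333 mg/L as Cl₂.
Cl₂ equivalent: 8.333 mg/L × 543,000 L = 4525 g.
Product at 76.7% available Cl: 4525 / 0.767 = 5899 g.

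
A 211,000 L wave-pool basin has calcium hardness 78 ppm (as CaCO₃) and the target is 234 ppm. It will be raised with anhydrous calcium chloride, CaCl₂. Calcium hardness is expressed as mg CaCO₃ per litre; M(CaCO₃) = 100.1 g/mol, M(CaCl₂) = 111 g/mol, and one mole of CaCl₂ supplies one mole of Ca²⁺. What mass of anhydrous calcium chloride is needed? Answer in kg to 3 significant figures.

Hardness to add: (234 − 78) = 156 mg/L as CaCO₃ × 211,000 L = 32,920 g as CaCO₃.
Moles of Ca²⁺ (1 mol Ca²⁺ ≡ 1 mol CaCO₃): 32,920 / 100.1 g/mol = 328.8 mol.
Mass of CaCl₂: 328.8 × 111 = 36,500 g.

36.5 kg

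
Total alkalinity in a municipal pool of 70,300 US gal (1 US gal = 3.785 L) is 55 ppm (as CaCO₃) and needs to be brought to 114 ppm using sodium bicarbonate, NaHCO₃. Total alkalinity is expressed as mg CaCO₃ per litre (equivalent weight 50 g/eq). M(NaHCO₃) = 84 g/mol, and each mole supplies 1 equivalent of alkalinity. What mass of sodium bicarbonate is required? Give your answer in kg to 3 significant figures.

26.4 kg

Volume: 70,300 US gal × 3.785 L/gal = 266,086 L.
Alkalinity to add: (114 − 55) = 59 mg/L as CaCO₃ × 266,086 L = 15,700 g as CaCO₃.
Equivalents: 15,700 g ÷ 50 g/eq = 314 eq.
NaHCO₃ supplies 1 eq per mole → 314 mol.
Mass: 314 mol × 84 g/mol = 26,370 g.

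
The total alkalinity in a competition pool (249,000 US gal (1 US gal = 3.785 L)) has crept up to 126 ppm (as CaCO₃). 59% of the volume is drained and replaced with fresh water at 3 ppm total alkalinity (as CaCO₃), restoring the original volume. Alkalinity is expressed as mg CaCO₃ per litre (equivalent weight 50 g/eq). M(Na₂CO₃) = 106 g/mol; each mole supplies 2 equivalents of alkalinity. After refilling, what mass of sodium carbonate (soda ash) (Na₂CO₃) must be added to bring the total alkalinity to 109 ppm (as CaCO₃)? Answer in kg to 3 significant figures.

Volume: 249,000 US gal × 3.785 L/gal = 942,465 L.
After draining 59% and refilling: 126 × 0.41 + 3 × 0.59 = 53.43 ppm.
Deficit to target: 109 − 53.43 = 55.57 mg/L.
As CaCO₃: 55.57 mg/L × 942,465 L = 52,370 g; ÷ 50 g/eq ÷ 2 = 523.7 mol Na₂CO₃.
Mass: 523.7 × 106 = 55,520 g.

55.5 kg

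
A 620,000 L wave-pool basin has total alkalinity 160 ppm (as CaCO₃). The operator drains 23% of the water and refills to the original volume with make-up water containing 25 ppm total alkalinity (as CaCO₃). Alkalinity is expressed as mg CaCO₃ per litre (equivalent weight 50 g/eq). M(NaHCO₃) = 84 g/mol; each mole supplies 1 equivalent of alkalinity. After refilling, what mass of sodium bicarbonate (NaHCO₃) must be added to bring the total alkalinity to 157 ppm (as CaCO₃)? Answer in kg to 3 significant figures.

After draining 23% and refilling: 160 × 0.77 + 25 × 0.23 = 128.95 ppm.
Deficit to target: 157 − 128.95 = 28.05 mg/L.
As CaCO₃: 28.05 mg/L × 620,000 L = 17,390 g; ÷ 50 g/eq ÷ 1 = 347.8 mol NaHCO₃.
Mass: 347.8 × 84 = 29,220 g.

29.2 kg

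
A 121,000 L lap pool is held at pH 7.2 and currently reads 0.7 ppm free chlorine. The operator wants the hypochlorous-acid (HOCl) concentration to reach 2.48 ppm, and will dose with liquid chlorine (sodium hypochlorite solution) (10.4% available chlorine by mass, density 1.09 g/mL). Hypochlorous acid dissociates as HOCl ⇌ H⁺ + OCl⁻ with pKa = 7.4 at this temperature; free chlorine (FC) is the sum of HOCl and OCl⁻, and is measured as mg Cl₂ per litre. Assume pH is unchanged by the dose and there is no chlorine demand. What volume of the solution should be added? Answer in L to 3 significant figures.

3.57 L

[OCl⁻]/[HOCl] = 10^(pH − pKa) = 10^(7.2 − 7.4) = 0.631; fraction as HOCl = 1/(1 + 0.631) = 0.6131.
Free chlorine required for 2.48 ppm HOCl: 2.48 / 0.6131 = 4.045 ppm.
FC to add: 4.045 − 0.7 = 3.345 mg/L as Cl₂.
Cl₂ equivalent: 3.345 mg/L × 121,000 L = 404.7 g.
Product at 10.4% available Cl: 404.7 / 0.104 = 3892 g.
Volume: 3892 g ÷ 1.09 g/mL = 3570 mL.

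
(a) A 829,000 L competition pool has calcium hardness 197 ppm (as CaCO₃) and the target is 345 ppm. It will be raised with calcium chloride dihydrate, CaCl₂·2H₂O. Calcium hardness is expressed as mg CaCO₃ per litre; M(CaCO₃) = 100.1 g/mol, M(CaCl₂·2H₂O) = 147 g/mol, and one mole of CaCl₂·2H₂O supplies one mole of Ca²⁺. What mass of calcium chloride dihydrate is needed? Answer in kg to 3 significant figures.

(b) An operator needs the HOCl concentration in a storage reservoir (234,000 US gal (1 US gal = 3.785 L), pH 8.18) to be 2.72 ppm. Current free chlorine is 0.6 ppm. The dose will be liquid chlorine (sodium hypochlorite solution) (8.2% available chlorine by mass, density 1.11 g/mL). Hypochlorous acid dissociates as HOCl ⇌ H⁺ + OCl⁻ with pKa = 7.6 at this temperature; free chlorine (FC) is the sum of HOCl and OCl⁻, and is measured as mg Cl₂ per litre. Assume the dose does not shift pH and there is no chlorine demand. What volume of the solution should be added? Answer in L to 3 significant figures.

(a) 180 kg; (b) 121 L

(a) Hardness to add: (345 − 197) = 148 mg/L as CaCO₃ × 829,000 L = 122,700 g as CaCO₃.
(a) Moles of Ca²⁺ (1 mol Ca²⁺ ≡ 1 mol CaCO₃): 122,700 / 100.1 g/mol = 1226 mol.
(a) Mass of CaCl₂·2H₂O: 1226 × 147 = 180,200 g.

(b) Volume: 234,000 US gal × 3.785 L/gal = 885,690 L.
(b) [OCl⁻]/[HOCl] = 10^(pH − pKa) = 10^(8.18 − 7.6) = 3.802; fraction as HOCl = 1/(1 + 3.802) = 0.2083.
(b) Free chlorine required for 2.72 ppm HOCl: 2.72 / 0.2083 = 13.06 ppm.
(b) FC to add: 13.06 − 0.6 = 12.46 mg/L as Cl₂.
(b) Cl₂ equivalent: 12.46 mg/L × 885,690 L = 11,040 g.
(b) Product at 8.2% available Cl: 11,040 / 0.082 = 134,600 g.
(b) Volume: 134,600 g ÷ 1.11 g/mL = 121,300 mL.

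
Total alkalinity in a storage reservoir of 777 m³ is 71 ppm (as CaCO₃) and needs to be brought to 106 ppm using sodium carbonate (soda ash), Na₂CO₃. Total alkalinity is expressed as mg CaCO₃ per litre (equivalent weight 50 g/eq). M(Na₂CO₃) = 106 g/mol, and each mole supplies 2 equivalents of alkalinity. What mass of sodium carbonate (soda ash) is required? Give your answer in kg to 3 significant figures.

Volume: 777 m³ = 777,000 L.
Alkalinity to add: (106 − 71) = 35 mg/L as CaCO₃ × 777,000 L = 27,200 g as CaCO₃.
Equivalents: 27,200 g ÷ 50 g/eq = 543.9 eq.
Each mole of Na₂CO₃ supplies 2 eq, so 543.9 / 2 = 271.9 mol.
Mass: 271.9 mol × 106 g/mol = 28,830 g.

28.8 kg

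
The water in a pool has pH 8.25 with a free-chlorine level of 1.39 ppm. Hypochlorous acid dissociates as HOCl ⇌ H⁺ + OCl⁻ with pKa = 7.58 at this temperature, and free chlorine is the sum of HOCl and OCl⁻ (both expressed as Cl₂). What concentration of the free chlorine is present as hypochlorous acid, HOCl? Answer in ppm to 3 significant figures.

0.245 ppm

[OCl⁻]/[HOCl] = 10^(pH − pKa) = 10^(8.25 − 7.58) = 10^0.67 = 4.677.
Fraction as HOCl = 1 / (1 + 4.677) = 0.1761.
HOCl = 0.1761 × 1.39 ppm = 0.2448 ppm.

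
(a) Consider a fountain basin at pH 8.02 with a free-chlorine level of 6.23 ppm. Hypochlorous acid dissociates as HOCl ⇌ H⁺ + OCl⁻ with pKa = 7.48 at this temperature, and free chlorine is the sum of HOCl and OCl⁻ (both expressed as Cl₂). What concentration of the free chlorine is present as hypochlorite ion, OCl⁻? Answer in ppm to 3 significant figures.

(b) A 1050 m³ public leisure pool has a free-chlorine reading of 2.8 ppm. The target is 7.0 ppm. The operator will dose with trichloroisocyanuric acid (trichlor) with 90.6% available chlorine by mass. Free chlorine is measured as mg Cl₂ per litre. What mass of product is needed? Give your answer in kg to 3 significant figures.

(a) [OCl⁻]/[HOCl] = 10^(pH − pKa) = 10^(8.02 − 7.48) = 10^0.54 = 3.467.
(a) Fraction as HOCl = 1 / (1 + 3.467) = 0.2238.
(a) OCl⁻ = (1 − 0.2238) × 6.23 ppm = 4.835 ppm.

(b) Volume: 1050 m³ = 1,050,000 L.
(b) Chlorine deficit: 7.0 − 2.8 = 4.2 ppm = 4.2 mg/L as Cl₂.
(b) Cl₂ equivalent needed: 4.2 mg/L × 1,050,000 L = 4,410,000 mg = 4410 g.
(b) Product at 90.6% available chlorine: 4410 / 0.906 = 4868 g.

(a) 4.84 ppm; (b) 4.87 kg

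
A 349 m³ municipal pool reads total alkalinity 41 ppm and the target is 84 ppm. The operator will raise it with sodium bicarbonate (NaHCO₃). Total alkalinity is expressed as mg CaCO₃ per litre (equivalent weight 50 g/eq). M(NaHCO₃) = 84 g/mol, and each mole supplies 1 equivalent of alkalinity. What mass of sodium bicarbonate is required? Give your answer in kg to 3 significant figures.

25.2 kg

Volume: 349 m³ = 349,000 L.
Alkalinity to add: (84 − 41) = 43 mg/L as CaCO₃ × 349,000 L = 15,010 g as CaCO₃.
Equivalents: 15,010 g ÷ 50 g/eq = 300.1 eq.
NaHCO₃ supplies 1 eq per mole → 300.1 mol.
Mass: 300.1 mol × 84 g/mol = 25,210 g.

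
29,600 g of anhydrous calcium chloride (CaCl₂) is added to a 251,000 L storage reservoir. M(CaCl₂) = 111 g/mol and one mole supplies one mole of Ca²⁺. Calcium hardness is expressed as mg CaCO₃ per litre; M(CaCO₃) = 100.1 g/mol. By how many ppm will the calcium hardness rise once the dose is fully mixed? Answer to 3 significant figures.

106 ppm

Moles of Ca²⁺: 29,600 g ÷ 111 g/mol = 266.7 mol.
As CaCO₃: 266.7 mol × 100.1 g/mol = 26,690 g.
Rise: 26,690 g / 251,000 L × 1000 = 106.3 mg/L.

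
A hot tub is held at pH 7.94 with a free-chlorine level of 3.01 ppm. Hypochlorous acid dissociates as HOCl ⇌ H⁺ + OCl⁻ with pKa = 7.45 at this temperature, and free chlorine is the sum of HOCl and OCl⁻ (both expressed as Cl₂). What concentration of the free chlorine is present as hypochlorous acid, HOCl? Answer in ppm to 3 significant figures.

[OCl⁻]/[HOCl] = 10^(pH − pKa) = 10^(7.94 − 7.45) = 10^0.49 = 3.09.
Fraction as HOCl = 1 / (1 + 3.09) = 0.2445.
HOCl = 0.2445 × 3.01 ppm = 0.7359 ppm.

0.736 ppm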